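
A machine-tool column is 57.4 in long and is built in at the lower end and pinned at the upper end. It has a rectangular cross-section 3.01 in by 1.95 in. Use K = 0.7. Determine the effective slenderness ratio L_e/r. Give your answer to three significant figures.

Buckling occurs about the weak axis: I_min = h·b³/12 with b = 1.95 in (the shorter side).
I_min = 3.01×1.95³/12 = 1.860 in⁴
A = 5.869 in²;  r_min = √(I/A) = √(1.860/5.869) = 0.5629 in
L_e = K·L = 0.7 × 57.4 = 40.18 in
λ = L_e / r_min = 40.180 / 0.5629 = 71.4

λ ≈ 71.4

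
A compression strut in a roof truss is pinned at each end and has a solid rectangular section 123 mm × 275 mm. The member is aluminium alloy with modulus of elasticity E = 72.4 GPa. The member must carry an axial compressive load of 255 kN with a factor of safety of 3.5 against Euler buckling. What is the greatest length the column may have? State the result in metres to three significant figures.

Buckling occurs about the weak axis: I_min = h·b³/12 with b = 123 mm (the shorter side).
I_min = 275×123³/12 = 4.264×10^7 mm⁴
I = 4.264×10^-5 m⁴
Required critical load P_cr = n·P = 3.5 × 255 = 892.5 kN = 8.925×10^5 N
From P_cr = π²EI/(K·L)²:  L = (1/K)·√(π²EI/P_cr) = (1/1)·√(π²×7.24×10^10×4.264×10^-5/8.925×10^5)
L = 5.84 m

L_max ≈ 5.84 m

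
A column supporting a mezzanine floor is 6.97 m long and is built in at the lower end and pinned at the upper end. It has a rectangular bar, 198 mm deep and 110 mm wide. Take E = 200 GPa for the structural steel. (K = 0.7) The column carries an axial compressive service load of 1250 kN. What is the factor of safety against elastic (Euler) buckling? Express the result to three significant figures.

Buckling occurs about the weak axis: I_min = h·b³/12 with b = 110 mm (the shorter side).
I_min = 198×110³/12 = 2.196×10^7 mm⁴
I = 2.196×10^7 mm⁴ = 2.196×10^-5 m⁴
Effective length L_e = K·L = 0.7 × 6.97 = 4.879 m
P_cr = π²EI / L_e² = π² × 200×10⁹ × 2.196×10^-5 / 4.879² = 1.821×10^6 N
Factor of safety n = P_cr / P = 1821.1 / 1250 = 1.46

n ≈ 1.46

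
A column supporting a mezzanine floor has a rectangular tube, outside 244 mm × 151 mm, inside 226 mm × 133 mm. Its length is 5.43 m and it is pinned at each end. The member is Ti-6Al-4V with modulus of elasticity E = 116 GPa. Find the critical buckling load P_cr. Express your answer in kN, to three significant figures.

P_cr ≈ 998 kN

Weak-axis I_min = (h_o·b_o³ − h_i·b_i³)/12 with b_o = 151, b_i = 133.0 mm (shorter outer/inner sides).
I_min = (244×151³ − 226.0×133.0³)/12 = 2.570×10^7 mm⁴
I = 2.570×10^7 mm⁴ = 2.570×10^-5 m⁴
Effective length L_e = K·L = 1 × 5.43 = 5.430 m
P_cr = π²EI / L_e² = π² × 116×10⁹ × 2.570×10^-5 / 5.430² = 9.979×10^5 N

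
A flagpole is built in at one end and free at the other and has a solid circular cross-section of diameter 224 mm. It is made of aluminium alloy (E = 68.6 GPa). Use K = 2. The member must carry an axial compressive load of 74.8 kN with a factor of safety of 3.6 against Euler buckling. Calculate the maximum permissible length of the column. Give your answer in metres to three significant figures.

I = πd⁴/64 = π×224⁴/64 = 1.236×10^8 mm⁴
I = 1.236×10^-4 m⁴
Required critical load P_cr = n·P = 3.6 × 74.8 = 269.3 kN = 2.693×10^5 N
From P_cr = π²EI/(K·L)²:  L = (1/K)·√(π²EI/P_cr) = (1/2)·√(π²×6.86×10^10×1.236×10^-4/2.693×10^5)
L = 8.81 m

L_max ≈ 8.81 m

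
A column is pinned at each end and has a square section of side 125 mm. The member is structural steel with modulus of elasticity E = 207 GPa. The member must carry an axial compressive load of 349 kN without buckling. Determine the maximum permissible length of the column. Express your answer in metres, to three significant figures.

L_max ≈ 10.9 m

I = a⁴/12 = 125⁴/12 = 2.035×10^7 mm⁴
I = 2.035×10^-5 m⁴
At the buckling limit P_cr = P = 3.490×10^5 N
From P_cr = π²EI/(K·L)²:  L = (1/K)·√(π²EI/P_cr) = (1/1)·√(π²×2.07×10^11×2.035×10^-5/3.490×10^5)
L = 10.9 m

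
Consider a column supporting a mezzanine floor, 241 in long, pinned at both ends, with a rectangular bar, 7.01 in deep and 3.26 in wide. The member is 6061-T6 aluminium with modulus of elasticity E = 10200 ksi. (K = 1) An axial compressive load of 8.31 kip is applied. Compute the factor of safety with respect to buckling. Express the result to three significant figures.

n ≈ 4.22

Buckling occurs about the weak axis: I_min = h·b³/12 with b = 3.26 in (the shorter side).
I_min = 7.01×3.26³/12 = 20.24 in⁴
Effective length L_e = K·L = 1 × 241 = 241.0 in
P_cr = π²EI / L_e² = π² × 10200×10³ × 20.24 / 241.0² = 3.508×10^4 lb
Factor of safety n = P_cr / P = 35.080 / 8.31 = 4.22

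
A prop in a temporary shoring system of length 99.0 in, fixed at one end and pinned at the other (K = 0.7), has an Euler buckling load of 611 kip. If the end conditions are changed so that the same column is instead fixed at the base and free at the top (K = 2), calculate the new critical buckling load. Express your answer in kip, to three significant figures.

P_cr ∝ 1/K², so P_cr,new = P_cr,old × (K_old/K_new)² = 611 × (0.7/2)²
= 611 × 0.1225 = 74.8 kip

P_cr ≈ 74.8 kip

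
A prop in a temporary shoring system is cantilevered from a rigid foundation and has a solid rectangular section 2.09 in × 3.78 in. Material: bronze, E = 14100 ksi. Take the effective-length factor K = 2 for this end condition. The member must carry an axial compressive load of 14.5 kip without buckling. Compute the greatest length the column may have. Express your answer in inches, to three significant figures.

Buckling occurs about the weak axis: I_min = h·b³/12 with b = 2.09 in (the shorter side).
I_min = 3.78×2.09³/12 = 2.876 in⁴
At the buckling limit P_cr = P = 1.450×10^4 lb
From P_cr = π²EI/(K·L)²:  L = (1/K)·√(π²EI/P_cr) = (1/2)·√(π²×1.41×10^7×2.876/1.450×10^4)
L = 83.1 in

L_max ≈ 83.1 in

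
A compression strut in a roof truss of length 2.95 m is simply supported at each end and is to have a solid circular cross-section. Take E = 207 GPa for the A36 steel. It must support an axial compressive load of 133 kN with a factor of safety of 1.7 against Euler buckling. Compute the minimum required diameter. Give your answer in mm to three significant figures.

d ≈ 66.6 mm

Required P_cr = n·P = 1.7 × 133 = 226.1 kN
L_e = K·L = 1 × 2.95 = 2.950 m
Required I = P_cr·L_e²/(π²E) = 2.261×10^5 × 2.950² / (π² × 2.07×10^11) = 9.631×10^-7 m⁴
I_req = 9.631×10^5 mm⁴
Solid circle: I = πd⁴/64  ⇒  d = (64I/π)^(1/4) = (64×9.631×10^5/π)^(1/4) = 66.6 mm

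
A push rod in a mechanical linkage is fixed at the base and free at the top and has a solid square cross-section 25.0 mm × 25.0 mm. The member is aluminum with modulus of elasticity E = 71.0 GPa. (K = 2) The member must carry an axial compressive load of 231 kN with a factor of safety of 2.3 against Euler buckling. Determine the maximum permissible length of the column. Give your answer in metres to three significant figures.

I = a⁴/12 = 25.0⁴/12 = 3.255×10^4 mm⁴
I = 3.255×10^-8 m⁴
Required critical load P_cr = n·P = 2.3 × 231 = 531.3 kN = 5.313×10^5 N
From P_cr = π²EI/(K·L)²:  L = (1/K)·√(π²EI/P_cr) = (1/2)·√(π²×7.10×10^10×3.255×10^-8/5.313×10^5)
L = 0.104 m

L_max ≈ 0.104 m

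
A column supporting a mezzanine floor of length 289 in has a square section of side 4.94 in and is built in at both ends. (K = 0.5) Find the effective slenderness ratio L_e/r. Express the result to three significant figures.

For a square r = a/√12 = 4.94/√12 = 1.426 in
L_e = K·L = 0.5 × 289 = 144.5 in
λ = L_e / r_min = 144.50 / 1.426 = 101

λ ≈ 101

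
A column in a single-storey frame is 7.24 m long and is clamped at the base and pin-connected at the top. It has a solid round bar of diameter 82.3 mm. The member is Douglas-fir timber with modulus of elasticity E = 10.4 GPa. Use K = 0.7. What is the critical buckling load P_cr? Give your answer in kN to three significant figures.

I = πd⁴/64 = π×82.3⁴/64 = 2.252×10^6 mm⁴
I = 2.252×10^6 mm⁴ = 2.252×10^-6 m⁴
Effective length L_e = K·L = 0.7 × 7.24 = 5.068 m
P_cr = π²EI / L_e² = π² × 10.4×10⁹ × 2.252×10^-6 / 5.068² = 9.000×10^3 N

P_cr ≈ 9.00 kN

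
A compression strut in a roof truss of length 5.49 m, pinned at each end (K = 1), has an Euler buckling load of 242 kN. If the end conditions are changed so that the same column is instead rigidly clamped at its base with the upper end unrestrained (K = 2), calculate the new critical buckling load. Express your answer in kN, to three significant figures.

P_cr ≈ 60.5 kN

P_cr ∝ 1/K², so P_cr,new = P_cr,old × (K_old/K_new)² = 242 × (1/2)²
= 242 × 0.2500 = 60.5 kN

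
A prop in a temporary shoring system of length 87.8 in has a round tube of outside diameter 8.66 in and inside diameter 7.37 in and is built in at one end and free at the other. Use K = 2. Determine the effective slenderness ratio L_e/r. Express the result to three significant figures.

λ ≈ 61.8

d_o = 8.66 in, d_i = 7.37 in
I = π(d_o⁴ − d_i⁴)/64 = π(8.66⁴ − 7.370⁴)/64 = 131.3 in⁴
A = 16.24 in²;  r_min = √(I/A) = √(131.3/16.24) = 2.843 in
L_e = K·L = 2 × 87.8 = 175.6 in
λ = L_e / r_min = 175.60 / 2.843 = 61.8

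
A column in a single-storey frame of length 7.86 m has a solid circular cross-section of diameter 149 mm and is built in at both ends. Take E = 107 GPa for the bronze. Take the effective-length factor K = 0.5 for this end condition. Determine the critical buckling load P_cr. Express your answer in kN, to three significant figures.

I = πd⁴/64 = π×149⁴/64 = 2.419×10^7 mm⁴
I = 2.419×10^7 mm⁴ = 2.419×10^-5 m⁴
Effective length L_e = K·L = 0.5 × 7.86 = 3.930 m
P_cr = π²EI / L_e² = π² × 107×10⁹ × 2.419×10^-5 / 3.930² = 1.654×10^6 N

P_cr ≈ 1650 kN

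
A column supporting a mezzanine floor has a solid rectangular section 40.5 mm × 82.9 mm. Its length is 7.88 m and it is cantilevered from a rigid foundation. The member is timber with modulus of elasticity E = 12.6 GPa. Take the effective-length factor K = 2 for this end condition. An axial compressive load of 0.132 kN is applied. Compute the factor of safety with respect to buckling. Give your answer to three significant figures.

Buckling occurs about the weak axis: I_min = h·b³/12 with b = 40.5 mm (the shorter side).
I_min = 82.9×40.5³/12 = 4.589×10^5 mm⁴
I = 4.589×10^5 mm⁴ = 4.589×10^-7 m⁴
Effective length L_e = K·L = 2 × 7.88 = 15.76 m
P_cr = π²EI / L_e² = π² × 12.6×10⁹ × 4.589×10^-7 / 15.76² = 229.8 N
Factor of safety n = P_cr / P = 0.22977 / 0.132 = 1.74

n ≈ 1.74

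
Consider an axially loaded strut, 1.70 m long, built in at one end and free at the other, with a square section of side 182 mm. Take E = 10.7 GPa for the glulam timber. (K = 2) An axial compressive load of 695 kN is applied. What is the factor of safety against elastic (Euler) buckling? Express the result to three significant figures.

n ≈ 1.20

I = a⁴/12 = 182⁴/12 = 9.143×10^7 mm⁴
I = 9.143×10^7 mm⁴ = 9.143×10^-5 m⁴
Effective length L_e = K·L = 2 × 1.70 = 3.400 m
P_cr = π²EI / L_e² = π² × 10.7×10⁹ × 9.143×10^-5 / 3.400² = 8.353×10^5 N
Factor of safety n = P_cr / P = 835.28 / 695 = 1.20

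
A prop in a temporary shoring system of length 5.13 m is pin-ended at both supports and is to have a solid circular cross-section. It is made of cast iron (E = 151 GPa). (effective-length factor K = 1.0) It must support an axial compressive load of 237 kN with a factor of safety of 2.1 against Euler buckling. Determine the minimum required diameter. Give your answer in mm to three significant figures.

d ≈ 116 mm

Required P_cr = n·P = 2.1 × 237 = 497.7 kN
L_e = K·L = 1 × 5.13 = 5.130 m
Required I = P_cr·L_e²/(π²E) = 4.977×10^5 × 5.130² / (π² × 1.51×10^11) = 8.789×10^-6 m⁴
I_req = 8.789×10^6 mm⁴
Solid circle: I = πd⁴/64  ⇒  d = (64I/π)^(1/4) = (64×8.789×10^6/π)^(1/4) = 116 mm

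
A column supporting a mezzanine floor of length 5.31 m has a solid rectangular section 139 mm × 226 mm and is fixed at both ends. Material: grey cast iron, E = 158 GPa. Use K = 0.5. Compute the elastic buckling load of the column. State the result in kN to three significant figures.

Buckling occurs about the weak axis: I_min = h·b³/12 with b = 139 mm (the shorter side).
I_min = 226×139³/12 = 5.058×10^7 mm⁴
I = 5.058×10^7 mm⁴ = 5.058×10^-5 m⁴
Effective length L_e = K·L = 0.5 × 5.31 = 2.655 m
P_cr = π²EI / L_e² = π² × 158×10⁹ × 5.058×10^-5 / 2.655² = 1.119×10^7 N

P_cr ≈ 11200 kN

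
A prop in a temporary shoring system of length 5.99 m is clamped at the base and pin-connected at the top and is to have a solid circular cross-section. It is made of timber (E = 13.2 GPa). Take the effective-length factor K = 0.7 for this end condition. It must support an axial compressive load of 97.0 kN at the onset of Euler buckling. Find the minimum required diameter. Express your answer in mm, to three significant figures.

d ≈ 128 mm

L_e = K·L = 0.7 × 5.99 = 4.193 m
Required I = P_cr·L_e²/(π²E) = 9.700×10^4 × 4.193² / (π² × 1.32×10^10) = 1.309×10^-5 m⁴
I_req = 1.309×10^7 mm⁴
Solid circle: I = πd⁴/64  ⇒  d = (64I/π)^(1/4) = (64×1.309×10^7/π)^(1/4) = 128 mm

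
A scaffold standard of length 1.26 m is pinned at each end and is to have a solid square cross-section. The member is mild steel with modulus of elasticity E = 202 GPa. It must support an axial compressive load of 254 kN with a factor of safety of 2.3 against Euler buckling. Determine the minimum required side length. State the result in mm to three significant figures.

a ≈ 48.6 mm

Required P_cr = n·P = 2.3 × 254 = 584.2 kN
L_e = K·L = 1 × 1.26 = 1.260 m
Required I = P_cr·L_e²/(π²E) = 5.842×10^5 × 1.260² / (π² × 2.02×10^11) = 4.652×10^-7 m⁴
I_req = 4.652×10^5 mm⁴
Solid square: I = a⁴/12  ⇒  a = (12I)^(1/4) = (12×4.652×10^5)^(1/4) = 48.6 mm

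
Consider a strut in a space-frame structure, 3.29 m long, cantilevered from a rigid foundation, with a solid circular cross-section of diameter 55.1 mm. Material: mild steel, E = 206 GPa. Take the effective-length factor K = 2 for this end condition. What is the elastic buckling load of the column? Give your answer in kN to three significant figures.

I = πd⁴/64 = π×55.1⁴/64 = 4.525×10^5 mm⁴
I = 4.525×10^5 mm⁴ = 4.525×10^-7 m⁴
Effective length L_e = K·L = 2 × 3.29 = 6.580 m
P_cr = π²EI / L_e² = π² × 206×10⁹ × 4.525×10^-7 / 6.580² = 2.125×10^4 N

P_cr ≈ 21.2 kN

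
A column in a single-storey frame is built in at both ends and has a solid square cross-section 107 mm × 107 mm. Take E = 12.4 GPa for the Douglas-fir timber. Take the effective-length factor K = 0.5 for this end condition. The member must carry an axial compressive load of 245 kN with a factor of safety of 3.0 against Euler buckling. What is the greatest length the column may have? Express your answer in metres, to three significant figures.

I = a⁴/12 = 107⁴/12 = 1.092×10^7 mm⁴
I = 1.092×10^-5 m⁴
Required critical load P_cr = n·P = 3.0 × 245 = 735.0 kN = 7.350×10^5 N
From P_cr = π²EI/(K·L)²:  L = (1/K)·√(π²EI/P_cr) = (1/0.5)·√(π²×1.24×10^10×1.092×10^-5/7.350×10^5)
L = 2.70 m

L_max ≈ 2.70 m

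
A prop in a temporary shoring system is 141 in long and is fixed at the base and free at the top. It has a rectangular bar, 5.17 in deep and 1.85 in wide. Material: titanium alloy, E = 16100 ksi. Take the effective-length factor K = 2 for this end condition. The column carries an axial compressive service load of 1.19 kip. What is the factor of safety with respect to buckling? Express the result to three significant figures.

Buckling occurs about the weak axis: I_min = h·b³/12 with b = 1.85 in (the shorter side).
I_min = 5.17×1.85³/12 = 2.728 in⁴
Effective length L_e = K·L = 2 × 141 = 282.0 in
P_cr = π²EI / L_e² = π² × 16100×10³ × 2.728 / 282.0² = 5.451×10^3 lb
Factor of safety n = P_cr / P = 5.4507 / 1.19 = 4.58

n ≈ 4.58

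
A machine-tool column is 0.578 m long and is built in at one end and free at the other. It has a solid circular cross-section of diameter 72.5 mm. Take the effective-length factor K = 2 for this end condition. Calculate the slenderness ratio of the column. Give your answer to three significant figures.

I = πd⁴/64 = π×72.5⁴/64 = 1.356×10^6 mm⁴
A = 4.128×10^3 mm²;  r_min = √(I/A) = √(1.356×10^6/4.128×10^3) = 18.12 mm
L_e = K·L = 2 × 0.578 m = 1.156 m = 1156.0 mm
λ = L_e / r_min = 1156.0 / 18.12 = 63.8

λ ≈ 63.8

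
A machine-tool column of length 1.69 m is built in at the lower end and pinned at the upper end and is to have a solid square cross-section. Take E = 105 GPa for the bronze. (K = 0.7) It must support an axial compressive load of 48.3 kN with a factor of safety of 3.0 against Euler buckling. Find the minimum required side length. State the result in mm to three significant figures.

Required P_cr = n·P = 3.0 × 48.3 = 144.9 kN
L_e = K·L = 0.7 × 1.69 = 1.183 m
Required I = P_cr·L_e²/(π²E) = 1.449×10^5 × 1.183² / (π² × 1.05×10^11) = 1.957×10^-7 m⁴
I_req = 1.957×10^5 mm⁴
Solid square: I = a⁴/12  ⇒  a = (12I)^(1/4) = (12×1.957×10^5)^(1/4) = 39.1 mm

a ≈ 39.1 mm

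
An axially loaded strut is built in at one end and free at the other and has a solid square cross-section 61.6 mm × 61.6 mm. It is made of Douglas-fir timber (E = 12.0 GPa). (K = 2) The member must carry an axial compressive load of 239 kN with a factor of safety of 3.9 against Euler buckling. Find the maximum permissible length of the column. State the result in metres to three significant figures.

L_max ≈ 0.195 m

I = a⁴/12 = 61.6⁴/12 = 1.200×10^6 mm⁴
I = 1.200×10^-6 m⁴
Required critical load P_cr = n·P = 3.9 × 239 = 932.1 kN = 9.321×10^5 N
From P_cr = π²EI/(K·L)²:  L = (1/K)·√(π²EI/P_cr) = (1/2)·√(π²×1.20×10^10×1.200×10^-6/9.321×10^5)
L = 0.195 m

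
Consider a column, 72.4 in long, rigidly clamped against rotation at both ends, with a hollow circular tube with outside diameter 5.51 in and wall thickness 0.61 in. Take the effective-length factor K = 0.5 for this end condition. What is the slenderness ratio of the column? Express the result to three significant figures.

Inner diameter d_i = 5.51 − 2×0.61 = 4.290 in
I = π(d_o⁴ − d_i⁴)/64 = π(5.51⁴ − 4.290⁴)/64 = 28.62 in⁴
A = 9.390 in²;  r_min = √(I/A) = √(28.62/9.390) = 1.746 in
L_e = K·L = 0.5 × 72.4 = 36.20 in
λ = L_e / r_min = 36.200 / 1.746 = 20.7

λ ≈ 20.7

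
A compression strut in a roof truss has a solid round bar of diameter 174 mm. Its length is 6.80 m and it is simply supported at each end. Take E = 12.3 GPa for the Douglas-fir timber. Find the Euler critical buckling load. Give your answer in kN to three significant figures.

I = πd⁴/64 = π×174⁴/64 = 4.500×10^7 mm⁴
I = 4.500×10^7 mm⁴ = 4.500×10^-5 m⁴
Effective length L_e = K·L = 1 × 6.80 = 6.800 m
P_cr = π²EI / L_e² = π² × 12.3×10⁹ × 4.500×10^-5 / 6.800² = 1.181×10^5 N

P_cr ≈ 118 kN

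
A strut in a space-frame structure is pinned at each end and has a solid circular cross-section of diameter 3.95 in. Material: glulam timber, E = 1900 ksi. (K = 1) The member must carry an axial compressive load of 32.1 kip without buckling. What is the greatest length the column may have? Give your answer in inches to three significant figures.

I = πd⁴/64 = π×3.95⁴/64 = 11.95 in⁴
At the buckling limit P_cr = P = 3.210×10^4 lb
From P_cr = π²EI/(K·L)²:  L = (1/K)·√(π²EI/P_cr) = (1/1)·√(π²×1.90×10^6×11.95/3.210×10^4)
L = 83.6 in

L_max ≈ 83.6 in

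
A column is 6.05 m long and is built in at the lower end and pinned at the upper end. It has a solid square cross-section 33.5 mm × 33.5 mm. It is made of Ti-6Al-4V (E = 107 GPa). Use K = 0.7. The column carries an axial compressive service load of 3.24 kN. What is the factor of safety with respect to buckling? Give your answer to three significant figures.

n ≈ 1.91

I = a⁴/12 = 33.5⁴/12 = 1.050×10^5 mm⁴
I = 1.050×10^5 mm⁴ = 1.050×10^-7 m⁴
Effective length L_e = K·L = 0.7 × 6.05 = 4.235 m
P_cr = π²EI / L_e² = π² × 107×10⁹ × 1.050×10^-7 / 4.235² = 6.180×10^3 N
Factor of safety n = P_cr / P = 6.1798 / 3.24 = 1.91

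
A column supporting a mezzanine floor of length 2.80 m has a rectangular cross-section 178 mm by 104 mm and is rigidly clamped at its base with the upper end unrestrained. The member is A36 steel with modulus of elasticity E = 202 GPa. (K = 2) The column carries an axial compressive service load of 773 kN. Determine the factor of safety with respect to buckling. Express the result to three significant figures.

n ≈ 1.37

Buckling occurs about the weak axis: I_min = h·b³/12 with b = 104 mm (the shorter side).
I_min = 178×104³/12 = 1.669×10^7 mm⁴
I = 1.669×10^7 mm⁴ = 1.669×10^-5 m⁴
Effective length L_e = K·L = 2 × 2.80 = 5.600 m
P_cr = π²EI / L_e² = π² × 202×10⁹ × 1.669×10^-5 / 5.600² = 1.061×10^6 N
Factor of safety n = P_cr / P = 1060.8 / 773 = 1.37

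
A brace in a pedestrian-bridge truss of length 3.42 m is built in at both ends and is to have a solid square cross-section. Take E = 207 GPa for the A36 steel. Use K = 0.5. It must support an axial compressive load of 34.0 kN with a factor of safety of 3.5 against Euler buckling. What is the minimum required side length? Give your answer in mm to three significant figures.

a ≈ 37.8 mm

Required P_cr = n·P = 3.5 × 34.0 = 119.0 kN
L_e = K·L = 0.5 × 3.42 = 1.710 m
Required I = P_cr·L_e²/(π²E) = 1.190×10^5 × 1.710² / (π² × 2.07×10^11) = 1.703×10^-7 m⁴
I_req = 1.703×10^5 mm⁴
Solid square: I = a⁴/12  ⇒  a = (12I)^(1/4) = (12×1.703×10^5)^(1/4) = 37.8 mm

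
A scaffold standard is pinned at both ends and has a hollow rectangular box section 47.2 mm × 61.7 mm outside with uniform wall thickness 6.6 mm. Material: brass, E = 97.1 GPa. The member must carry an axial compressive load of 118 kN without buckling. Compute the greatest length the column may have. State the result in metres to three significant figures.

Inner dimensions: h_i = 61.7 − 2×6.6 = 48.50 mm, b_i = 47.2 − 2×6.6 = 34.00 mm
Weak-axis I_min = (h_o·b_o³ − h_i·b_i³)/12 with b_o = 47.2, b_i = 34.00 mm (shorter outer/inner sides).
I_min = (61.7×47.2³ − 48.50×34.00³)/12 = 3.818×10^5 mm⁴
I = 3.818×10^-7 m⁴
At the buckling limit P_cr = P = 1.180×10^5 N
From P_cr = π²EI/(K·L)²:  L = (1/K)·√(π²EI/P_cr) = (1/1)·√(π²×9.71×10^10×3.818×10^-7/1.180×10^5)
L = 1.76 m

L_max ≈ 1.76 m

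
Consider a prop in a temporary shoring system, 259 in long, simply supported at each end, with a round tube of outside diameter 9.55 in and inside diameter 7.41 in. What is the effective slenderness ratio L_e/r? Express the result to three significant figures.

λ ≈ 85.7

d_o = 9.55 in, d_i = 7.41 in
I = π(d_o⁴ − d_i⁴)/64 = π(9.55⁴ − 7.410⁴)/64 = 260.3 in⁴
A = 28.51 in²;  r_min = √(I/A) = √(260.3/28.51) = 3.022 in
L_e = K·L = 1 × 259 = 259.0 in
λ = L_e / r_min = 259.00 / 3.022 = 85.7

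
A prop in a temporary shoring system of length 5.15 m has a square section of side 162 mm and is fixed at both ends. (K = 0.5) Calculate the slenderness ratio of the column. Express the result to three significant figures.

λ ≈ 55.1

I = a⁴/12 = 162⁴/12 = 5.740×10^7 mm⁴
A = 2.624×10^4 mm²;  r_min = √(I/A) = √(5.740×10^7/2.624×10^4) = 46.77 mm
L_e = K·L = 0.5 × 5.15 m = 2.575 m = 2575.0 mm
λ = L_e / r_min = 2575.0 / 46.77 = 55.1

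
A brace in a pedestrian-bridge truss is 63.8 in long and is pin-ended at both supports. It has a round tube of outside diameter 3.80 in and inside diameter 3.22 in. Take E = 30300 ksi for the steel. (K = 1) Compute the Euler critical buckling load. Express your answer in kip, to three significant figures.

P_cr ≈ 364 kip

d_o = 3.80 in, d_i = 3.22 in
I = π(d_o⁴ − d_i⁴)/64 = π(3.80⁴ − 3.220⁴)/64 = 4.958 in⁴
Effective length L_e = K·L = 1 × 63.8 = 63.80 in
P_cr = π²EI / L_e² = π² × 30300×10³ × 4.958 / 63.80² = 3.643×10^5 lb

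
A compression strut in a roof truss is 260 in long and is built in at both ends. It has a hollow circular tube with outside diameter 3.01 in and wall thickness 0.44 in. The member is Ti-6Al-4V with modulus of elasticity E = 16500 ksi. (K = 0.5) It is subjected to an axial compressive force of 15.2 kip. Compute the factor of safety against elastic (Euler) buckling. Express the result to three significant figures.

Inner diameter d_i = 3.01 − 2×0.44 = 2.130 in
I = π(d_o⁴ − d_i⁴)/64 = π(3.01⁴ − 2.130⁴)/64 = 3.019 in⁴
Effective length L_e = K·L = 0.5 × 260 = 130.0 in
P_cr = π²EI / L_e² = π² × 16500×10³ × 3.019 / 130.0² = 2.909×10^4 lb
Factor of safety n = P_cr / P = 29.091 / 15.2 = 1.91

n ≈ 1.91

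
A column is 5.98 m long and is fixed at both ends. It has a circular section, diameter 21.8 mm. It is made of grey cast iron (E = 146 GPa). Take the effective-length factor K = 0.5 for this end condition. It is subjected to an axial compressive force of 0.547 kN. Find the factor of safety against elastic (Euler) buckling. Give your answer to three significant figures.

I = πd⁴/64 = π×21.8⁴/64 = 1.109×10^4 mm⁴
I = 1.109×10^4 mm⁴ = 1.109×10^-8 m⁴
Effective length L_e = K·L = 0.5 × 5.98 = 2.990 m
P_cr = π²EI / L_e² = π² × 146×10⁹ × 1.109×10^-8 / 2.990² = 1.787×10^3 N
Factor of safety n = P_cr / P = 1.7869 / 0.547 = 3.27

n ≈ 3.27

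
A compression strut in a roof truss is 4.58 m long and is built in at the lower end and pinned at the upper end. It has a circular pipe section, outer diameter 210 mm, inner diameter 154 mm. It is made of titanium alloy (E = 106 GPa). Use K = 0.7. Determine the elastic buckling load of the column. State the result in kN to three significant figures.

d_o = 210 mm, d_i = 154 mm
I = π(d_o⁴ − d_i⁴)/64 = π(210⁴ − 154.0⁴)/64 = 6.786×10^7 mm⁴
I = 6.786×10^7 mm⁴ = 6.786×10^-5 m⁴
Effective length L_e = K·L = 0.7 × 4.58 = 3.206 m
P_cr = π²EI / L_e² = π² × 106×10⁹ × 6.786×10^-5 / 3.206² = 6.907×10^6 N

P_cr ≈ 6910 kN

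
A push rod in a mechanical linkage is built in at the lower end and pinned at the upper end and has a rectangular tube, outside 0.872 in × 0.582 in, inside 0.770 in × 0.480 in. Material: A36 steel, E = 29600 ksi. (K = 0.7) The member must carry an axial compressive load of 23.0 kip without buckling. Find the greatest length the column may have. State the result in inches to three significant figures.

Weak-axis I_min = (h_o·b_o³ − h_i·b_i³)/12 with b_o = 0.582, b_i = 0.4800 in (shorter outer/inner sides).
I_min = (0.872×0.582³ − 0.7700×0.4800³)/12 = 7.229×10^-3 in⁴
At the buckling limit P_cr = P = 2.300×10^4 lb
From P_cr = π²EI/(K·L)²:  L = (1/K)·√(π²EI/P_cr) = (1/0.7)·√(π²×2.96×10^7×7.229×10^-3/2.300×10^4)
L = 13.7 in

L_max ≈ 13.7 in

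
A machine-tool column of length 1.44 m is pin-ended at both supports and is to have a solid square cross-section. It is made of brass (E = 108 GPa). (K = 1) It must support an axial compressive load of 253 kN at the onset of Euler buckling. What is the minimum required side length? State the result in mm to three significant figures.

a ≈ 49.3 mm

L_e = K·L = 1 × 1.44 = 1.440 m
Required I = P_cr·L_e²/(π²E) = 2.530×10^5 × 1.440² / (π² × 1.08×10^11) = 4.922×10^-7 m⁴
I_req = 4.922×10^5 mm⁴
Solid square: I = a⁴/12  ⇒  a = (12I)^(1/4) = (12×4.922×10^5)^(1/4) = 49.3 mm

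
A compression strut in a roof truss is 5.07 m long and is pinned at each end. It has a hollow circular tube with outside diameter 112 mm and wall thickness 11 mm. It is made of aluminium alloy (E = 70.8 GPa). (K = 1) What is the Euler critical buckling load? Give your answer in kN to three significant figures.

Inner diameter d_i = 112 − 2×11 = 90.00 mm
I = π(d_o⁴ − d_i⁴)/64 = π(112⁴ − 90.00⁴)/64 = 4.503×10^6 mm⁴
I = 4.503×10^6 mm⁴ = 4.503×10^-6 m⁴
Effective length L_e = K·L = 1 × 5.07 = 5.070 m
P_cr = π²EI / L_e² = π² × 70.8×10⁹ × 4.503×10^-6 / 5.070² = 1.224×10^5 N

P_cr ≈ 122 kN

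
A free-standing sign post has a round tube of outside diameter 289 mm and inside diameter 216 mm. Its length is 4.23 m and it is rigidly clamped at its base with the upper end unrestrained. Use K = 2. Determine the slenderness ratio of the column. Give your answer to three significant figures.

λ ≈ 93.8

d_o = 289 mm, d_i = 216 mm
I = π(d_o⁴ − d_i⁴)/64 = π(289⁴ − 216.0⁴)/64 = 2.356×10^8 mm⁴
A = 2.895×10^4 mm²;  r_min = √(I/A) = √(2.356×10^8/2.895×10^4) = 90.20 mm
L_e = K·L = 2 × 4.23 m = 8.460 m = 8460.0 mm
λ = L_e / r_min = 8460.0 / 90.20 = 93.8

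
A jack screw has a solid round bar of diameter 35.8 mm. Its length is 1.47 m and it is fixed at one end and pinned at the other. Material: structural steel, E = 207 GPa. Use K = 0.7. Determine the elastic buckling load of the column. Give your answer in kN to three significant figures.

P_cr ≈ 156 kN

I = πd⁴/64 = π×35.8⁴/64 = 8.063×10^4 mm⁴
I = 8.063×10^4 mm⁴ = 8.063×10^-8 m⁴
Effective length L_e = K·L = 0.7 × 1.47 = 1.029 m
P_cr = π²EI / L_e² = π² × 207×10⁹ × 8.063×10^-8 / 1.029² = 1.556×10^5 N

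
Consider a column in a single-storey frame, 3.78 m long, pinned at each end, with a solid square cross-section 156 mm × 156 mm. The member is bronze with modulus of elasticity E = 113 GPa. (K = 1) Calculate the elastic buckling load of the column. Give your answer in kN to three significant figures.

I = a⁴/12 = 156⁴/12 = 4.935×10^7 mm⁴
I = 4.935×10^7 mm⁴ = 4.935×10^-5 m⁴
Effective length L_e = K·L = 1 × 3.78 = 3.780 m
P_cr = π²EI / L_e² = π² × 113×10⁹ × 4.935×10^-5 / 3.780² = 3.852×10^6 N

P_cr ≈ 3850 kN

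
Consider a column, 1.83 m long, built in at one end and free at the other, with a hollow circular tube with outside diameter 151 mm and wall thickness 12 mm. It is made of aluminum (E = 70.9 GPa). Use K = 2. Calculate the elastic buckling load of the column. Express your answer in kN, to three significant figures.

P_cr ≈ 666 kN

Inner diameter d_i = 151 − 2×12 = 127.0 mm
I = π(d_o⁴ − d_i⁴)/64 = π(151⁴ − 127.0⁴)/64 = 1.275×10^7 mm⁴
I = 1.275×10^7 mm⁴ = 1.275×10^-5 m⁴
Effective length L_e = K·L = 2 × 1.83 = 3.660 m
P_cr = π²EI / L_e² = π² × 70.9×10⁹ × 1.275×10^-5 / 3.660² = 6.660×10^5 N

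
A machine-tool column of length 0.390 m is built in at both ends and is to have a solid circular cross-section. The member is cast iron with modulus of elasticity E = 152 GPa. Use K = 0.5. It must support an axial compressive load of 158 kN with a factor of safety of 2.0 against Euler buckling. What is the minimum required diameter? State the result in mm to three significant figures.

d ≈ 20.1 mm

Required P_cr = n·P = 2.0 × 158 = 316.0 kN
L_e = K·L = 0.5 × 0.390 = 0.1950 m
Required I = P_cr·L_e²/(π²E) = 3.160×10^5 × 0.1950² / (π² × 1.52×10^11) = 8.010×10^-9 m⁴
I_req = 8.010×10^3 mm⁴
Solid circle: I = πd⁴/64  ⇒  d = (64I/π)^(1/4) = (64×8.010×10^3/π)^(1/4) = 20.1 mm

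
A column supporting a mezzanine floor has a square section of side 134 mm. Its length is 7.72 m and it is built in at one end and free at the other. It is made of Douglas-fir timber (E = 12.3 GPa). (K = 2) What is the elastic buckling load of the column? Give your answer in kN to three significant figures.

P_cr ≈ 13.7 kN

I = a⁴/12 = 134⁴/12 = 2.687×10^7 mm⁴
I = 2.687×10^7 mm⁴ = 2.687×10^-5 m⁴
Effective length L_e = K·L = 2 × 7.72 = 15.44 m
P_cr = π²EI / L_e² = π² × 12.3×10⁹ × 2.687×10^-5 / 15.44² = 1.368×10^4 N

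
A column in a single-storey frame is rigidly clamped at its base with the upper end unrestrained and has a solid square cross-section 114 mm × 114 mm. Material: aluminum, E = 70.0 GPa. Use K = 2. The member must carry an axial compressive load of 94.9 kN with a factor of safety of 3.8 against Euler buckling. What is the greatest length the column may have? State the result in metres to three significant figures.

L_max ≈ 2.60 m

I = a⁴/12 = 114⁴/12 = 1.407×10^7 mm⁴
I = 1.407×10^-5 m⁴
Required critical load P_cr = n·P = 3.8 × 94.9 = 360.6 kN = 3.606×10^5 N
From P_cr = π²EI/(K·L)²:  L = (1/K)·√(π²EI/P_cr) = (1/2)·√(π²×7.00×10^10×1.407×10^-5/3.606×10^5)
L = 2.60 m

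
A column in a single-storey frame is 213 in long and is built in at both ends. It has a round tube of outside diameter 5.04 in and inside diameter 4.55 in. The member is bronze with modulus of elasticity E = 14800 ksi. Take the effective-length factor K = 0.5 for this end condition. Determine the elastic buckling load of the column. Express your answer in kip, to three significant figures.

d_o = 5.04 in, d_i = 4.55 in
I = π(d_o⁴ − d_i⁴)/64 = π(5.04⁴ − 4.550⁴)/64 = 10.63 in⁴
Effective length L_e = K·L = 0.5 × 213 = 106.5 in
P_cr = π²EI / L_e² = π² × 14800×10³ × 10.63 / 106.5² = 1.370×10^5 lb

P_cr ≈ 137 kip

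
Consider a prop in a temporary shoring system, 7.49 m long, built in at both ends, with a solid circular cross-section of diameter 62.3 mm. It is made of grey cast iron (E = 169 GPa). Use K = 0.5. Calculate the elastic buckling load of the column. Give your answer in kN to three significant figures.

I = πd⁴/64 = π×62.3⁴/64 = 7.395×10^5 mm⁴
I = 7.395×10^5 mm⁴ = 7.395×10^-7 m⁴
Effective length L_e = K·L = 0.5 × 7.49 = 3.745 m
P_cr = π²EI / L_e² = π² × 169×10⁹ × 7.395×10^-7 / 3.745² = 8.794×10^4 N

P_cr ≈ 87.9 kN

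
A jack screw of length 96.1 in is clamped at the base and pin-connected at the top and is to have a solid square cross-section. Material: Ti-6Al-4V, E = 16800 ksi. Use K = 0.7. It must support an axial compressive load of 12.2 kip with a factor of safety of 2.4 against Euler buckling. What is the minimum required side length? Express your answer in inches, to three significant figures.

Required P_cr = n·P = 2.4 × 12.2 = 29.28 kip
L_e = K·L = 0.7 × 96.1 = 67.27 in
Required I = P_cr·L_e²/(π²E) = 2.928×10^4 × 67.27² / (π² × 1.68×10^7) = 0.7991 in⁴
Solid square: I = a⁴/12  ⇒  a = (12I)^(1/4) = (12×0.7991)^(1/4) = 1.76 in

a ≈ 1.76 in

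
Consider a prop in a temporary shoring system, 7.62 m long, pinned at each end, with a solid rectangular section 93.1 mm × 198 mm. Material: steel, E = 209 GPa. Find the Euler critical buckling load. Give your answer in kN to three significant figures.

P_cr ≈ 473 kN

Buckling occurs about the weak axis: I_min = h·b³/12 with b = 93.1 mm (the shorter side).
I_min = 198×93.1³/12 = 1.331×10^7 mm⁴
I = 1.331×10^7 mm⁴ = 1.331×10^-5 m⁴
Effective length L_e = K·L = 1 × 7.62 = 7.620 m
P_cr = π²EI / L_e² = π² × 209×10⁹ × 1.331×10^-5 / 7.620² = 4.730×10^5 N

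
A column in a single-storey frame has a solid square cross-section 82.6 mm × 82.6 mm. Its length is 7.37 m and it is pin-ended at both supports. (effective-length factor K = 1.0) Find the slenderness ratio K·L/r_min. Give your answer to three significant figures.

I = a⁴/12 = 82.6⁴/12 = 3.879×10^6 mm⁴
A = 6.823×10^3 mm²;  r_min = √(I/A) = √(3.879×10^6/6.823×10^3) = 23.84 mm
L_e = K·L = 1 × 7.37 m = 7.370 m = 7370.0 mm
λ = L_e / r_min = 7370.0 / 23.84 = 309

λ ≈ 309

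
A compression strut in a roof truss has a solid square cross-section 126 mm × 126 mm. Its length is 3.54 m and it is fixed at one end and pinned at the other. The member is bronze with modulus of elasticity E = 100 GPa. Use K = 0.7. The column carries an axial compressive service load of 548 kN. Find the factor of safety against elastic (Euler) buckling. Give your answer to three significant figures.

n ≈ 6.16

I = a⁴/12 = 126⁴/12 = 2.100×10^7 mm⁴
I = 2.100×10^7 mm⁴ = 2.100×10^-5 m⁴
Effective length L_e = K·L = 0.7 × 3.54 = 2.478 m
P_cr = π²EI / L_e² = π² × 100×10⁹ × 2.100×10^-5 / 2.478² = 3.376×10^6 N
Factor of safety n = P_cr / P = 3376.0 / 548 = 6.16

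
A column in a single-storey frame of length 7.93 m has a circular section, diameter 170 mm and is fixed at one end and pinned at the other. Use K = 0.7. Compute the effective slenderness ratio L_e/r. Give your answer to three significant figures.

λ ≈ 131

For a solid circle r = d/4 = 170/4 = 42.50 mm
L_e = K·L = 0.7 × 7.93 m = 5.551 m = 5551.0 mm
λ = L_e / r_min = 5551.0 / 42.50 = 131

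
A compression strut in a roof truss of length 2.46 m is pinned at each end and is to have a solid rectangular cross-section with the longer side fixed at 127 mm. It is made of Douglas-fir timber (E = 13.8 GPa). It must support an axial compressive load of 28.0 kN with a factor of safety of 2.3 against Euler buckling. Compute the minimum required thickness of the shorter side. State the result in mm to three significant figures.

b ≈ 64.7 mm

Required P_cr = n·P = 2.3 × 28.0 = 64.40 kN
L_e = K·L = 1 × 2.46 = 2.460 m
Required I = P_cr·L_e²/(π²E) = 6.440×10^4 × 2.460² / (π² × 1.38×10^10) = 2.861×10^-6 m⁴
I_req = 2.861×10^6 mm⁴
Rectangle, weak axis: I_min = h·b³/12 with h = 127 mm fixed  ⇒  b = (12I/h)^(1/3) = 64.7 mm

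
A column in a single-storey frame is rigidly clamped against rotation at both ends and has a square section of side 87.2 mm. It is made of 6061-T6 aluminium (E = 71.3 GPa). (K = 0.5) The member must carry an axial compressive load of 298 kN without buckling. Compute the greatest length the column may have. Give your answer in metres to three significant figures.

L_max ≈ 6.75 m

I = a⁴/12 = 87.2⁴/12 = 4.818×10^6 mm⁴
I = 4.818×10^-6 m⁴
At the buckling limit P_cr = P = 2.980×10^5 N
From P_cr = π²EI/(K·L)²:  L = (1/K)·√(π²EI/P_cr) = (1/0.5)·√(π²×7.13×10^10×4.818×10^-6/2.980×10^5)
L = 6.75 m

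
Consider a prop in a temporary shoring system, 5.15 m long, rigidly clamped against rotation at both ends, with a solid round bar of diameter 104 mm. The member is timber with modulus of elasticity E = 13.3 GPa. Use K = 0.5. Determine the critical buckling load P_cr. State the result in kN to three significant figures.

P_cr ≈ 114 kN

I = πd⁴/64 = π×104⁴/64 = 5.743×10^6 mm⁴
I = 5.743×10^6 mm⁴ = 5.743×10^-6 m⁴
Effective length L_e = K·L = 0.5 × 5.15 = 2.575 m
P_cr = π²EI / L_e² = π² × 13.3×10⁹ × 5.743×10^-6 / 2.575² = 1.137×10^5 N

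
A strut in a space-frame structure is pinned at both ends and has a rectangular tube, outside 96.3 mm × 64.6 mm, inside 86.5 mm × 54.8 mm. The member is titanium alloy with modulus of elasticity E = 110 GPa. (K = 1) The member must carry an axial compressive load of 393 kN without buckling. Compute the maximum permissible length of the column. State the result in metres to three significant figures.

L_max ≈ 1.64 m

Weak-axis I_min = (h_o·b_o³ − h_i·b_i³)/12 with b_o = 64.6, b_i = 54.80 mm (shorter outer/inner sides).
I_min = (96.3×64.6³ − 86.50×54.80³)/12 = 9.772×10^5 mm⁴
I = 9.772×10^-7 m⁴
At the buckling limit P_cr = P = 3.930×10^5 N
From P_cr = π²EI/(K·L)²:  L = (1/K)·√(π²EI/P_cr) = (1/1)·√(π²×1.10×10^11×9.772×10^-7/3.930×10^5)
L = 1.64 m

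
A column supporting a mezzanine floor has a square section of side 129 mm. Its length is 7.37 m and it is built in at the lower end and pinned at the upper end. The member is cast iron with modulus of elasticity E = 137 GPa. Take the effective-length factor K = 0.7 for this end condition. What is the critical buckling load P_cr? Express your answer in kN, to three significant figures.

P_cr ≈ 1170 kN

I = a⁴/12 = 129⁴/12 = 2.308×10^7 mm⁴
I = 2.308×10^7 mm⁴ = 2.308×10^-5 m⁴
Effective length L_e = K·L = 0.7 × 7.37 = 5.159 m
P_cr = π²EI / L_e² = π² × 137×10⁹ × 2.308×10^-5 / 5.159² = 1.172×10^6 N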